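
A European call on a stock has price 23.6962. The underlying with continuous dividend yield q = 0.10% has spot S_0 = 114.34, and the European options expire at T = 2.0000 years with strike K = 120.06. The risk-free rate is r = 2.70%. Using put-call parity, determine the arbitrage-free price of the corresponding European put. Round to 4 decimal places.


Answer: Put price = 23.3334

Derivation:
Put-call parity: C - P = S_0 * exp(-qT) - K * exp(-rT).
S_0 * exp(-qT) = 114.3400 * 0.99800200 = 114.11154853
K * exp(-rT) = 120.0600 * 0.94743211 = 113.74869871
P = C - S*exp(-qT) + K*exp(-rT)
P = 23.6962 - 114.11154853 + 113.74869871 = 23.3334


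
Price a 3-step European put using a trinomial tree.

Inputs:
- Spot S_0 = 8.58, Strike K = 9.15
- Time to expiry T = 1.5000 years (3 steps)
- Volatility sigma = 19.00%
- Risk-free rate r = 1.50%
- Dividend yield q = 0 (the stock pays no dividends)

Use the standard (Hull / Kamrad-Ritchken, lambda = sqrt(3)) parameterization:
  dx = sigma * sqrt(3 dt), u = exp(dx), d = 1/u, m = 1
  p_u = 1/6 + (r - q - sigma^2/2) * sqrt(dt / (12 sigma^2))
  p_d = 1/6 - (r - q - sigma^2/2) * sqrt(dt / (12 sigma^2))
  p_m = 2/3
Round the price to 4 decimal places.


dt = T/N = 0.500000; dx = sigma*sqrt(3*dt) = 0.232702
u = exp(dx) = 1.262005; d = 1/u = 0.792390
p_u = 0.163390, p_m = 0.666667, p_d = 0.169943
Discount per step: exp(-r*dt) = 0.992528
Stock lattice S(k, j) with j the centered position index:
  k=0: S(0,+0) = 8.5800
  k=1: S(1,-1) = 6.7987; S(1,+0) = 8.5800; S(1,+1) = 10.8280
  k=2: S(2,-2) = 5.3872; S(2,-1) = 6.7987; S(2,+0) = 8.5800; S(2,+1) = 10.8280; S(2,+2) = 13.6650
  k=3: S(3,-3) = 4.2688; S(3,-2) = 5.3872; S(3,-1) = 6.7987; S(3,+0) = 8.5800; S(3,+1) = 10.8280; S(3,+2) = 13.6650; S(3,+3) = 17.2453
Terminal payoffs V(N, j) = max(K - S_T, 0):
  V(3,-3) = 4.881215; V(3,-2) = 3.762773; V(3,-1) = 2.351293; V(3,+0) = 0.570000; V(3,+1) = 0.000000; V(3,+2) = 0.000000; V(3,+3) = 0.000000
Backward induction: V(k, j) = exp(-r*dt) * [p_u * V(k+1, j+1) + p_m * V(k+1, j) + p_d * V(k+1, j-1)]
  V(2,-2) = exp(-r*dt) * [p_u*2.351293 + p_m*3.762773 + p_d*4.881215] = 3.694411
  V(2,-1) = exp(-r*dt) * [p_u*0.570000 + p_m*2.351293 + p_d*3.762773] = 2.282933
  V(2,+0) = exp(-r*dt) * [p_u*0.000000 + p_m*0.570000 + p_d*2.351293] = 0.773762
  V(2,+1) = exp(-r*dt) * [p_u*0.000000 + p_m*0.000000 + p_d*0.570000] = 0.096144
  V(2,+2) = exp(-r*dt) * [p_u*0.000000 + p_m*0.000000 + p_d*0.000000] = 0.000000
  V(1,-1) = exp(-r*dt) * [p_u*0.773762 + p_m*2.282933 + p_d*3.694411] = 2.259213
  V(1,+0) = exp(-r*dt) * [p_u*0.096144 + p_m*0.773762 + p_d*2.282933] = 0.912649
  V(1,+1) = exp(-r*dt) * [p_u*0.000000 + p_m*0.096144 + p_d*0.773762] = 0.194130
  V(0,+0) = exp(-r*dt) * [p_u*0.194130 + p_m*0.912649 + p_d*2.259213] = 1.016438

Answer: Price = V(0,0) = 1.0164


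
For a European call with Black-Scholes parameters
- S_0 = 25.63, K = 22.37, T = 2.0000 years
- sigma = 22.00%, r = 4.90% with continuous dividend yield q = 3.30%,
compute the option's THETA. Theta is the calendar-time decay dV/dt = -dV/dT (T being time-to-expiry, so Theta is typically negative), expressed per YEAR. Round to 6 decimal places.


d1 = 0.6956733945; d2 = 0.3845464107
phi(d1) = 0.3131981351; exp(-qT) = 0.9361308643; exp(-rT) = 0.9066489038
Theta = -S*exp(-qT)*phi(d1)*sigma/(2*sqrt(T)) - r*K*exp(-rT)*N(d2) + q*S*exp(-qT)*N(d1)
N(d1) = 0.7566833045; N(d2) = 0.6497132478; sqrt(T) = 1.4142135624
Term 1 = -25.6300 * 0.9361308643 * 0.3131981351 * 0.2200 / (2 * 1.4142135624) = -0.5844966483
Term 2 = -0.0490 * 22.3700 * 0.9066489038 * 0.6497132478 = -0.6456883151
Term 3 = 0.0330 * 25.6300 * 0.9361308643 * 0.7566833045 = 0.5991192336
Theta = -0.5844966483 + (-0.6456883151) + (0.5991192336) = -0.631066

Answer: Theta = -0.631066


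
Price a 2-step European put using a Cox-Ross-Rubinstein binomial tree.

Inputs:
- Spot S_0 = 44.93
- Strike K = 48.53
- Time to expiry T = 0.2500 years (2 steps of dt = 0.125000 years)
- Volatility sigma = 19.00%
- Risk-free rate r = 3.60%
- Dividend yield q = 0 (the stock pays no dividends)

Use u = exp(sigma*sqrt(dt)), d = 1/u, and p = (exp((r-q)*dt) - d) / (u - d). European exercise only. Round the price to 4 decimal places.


dt = T/N = 0.125000
u = exp(sigma*sqrt(dt)) = 1.069483; d = 1/u = 0.935031
p = (exp((r-q)*dt) - d) / (u - d) = 0.516757
Discount per step: exp(-r*dt) = 0.995510
Stock lattice S(k, i) with i counting down-moves:
  k=0: S(0,0) = 44.9300
  k=1: S(1,0) = 48.0519; S(1,1) = 42.0110
  k=2: S(2,0) = 51.3906; S(2,1) = 44.9300; S(2,2) = 39.2816
Terminal payoffs V(N, i) = max(K - S_T, 0):
  V(2,0) = 0.000000; V(2,1) = 3.600000; V(2,2) = 9.248431
Backward induction: V(k, i) = exp(-r*dt) * [p * V(k+1, i) + (1-p) * V(k+1, i+1)].
  V(1,0) = exp(-r*dt) * [p*0.000000 + (1-p)*3.600000] = 1.731863
  V(1,1) = exp(-r*dt) * [p*3.600000 + (1-p)*9.248431] = 6.301144
  V(0,0) = exp(-r*dt) * [p*1.731863 + (1-p)*6.301144] = 3.922245

Answer: Price = V(0,0) = 3.9222


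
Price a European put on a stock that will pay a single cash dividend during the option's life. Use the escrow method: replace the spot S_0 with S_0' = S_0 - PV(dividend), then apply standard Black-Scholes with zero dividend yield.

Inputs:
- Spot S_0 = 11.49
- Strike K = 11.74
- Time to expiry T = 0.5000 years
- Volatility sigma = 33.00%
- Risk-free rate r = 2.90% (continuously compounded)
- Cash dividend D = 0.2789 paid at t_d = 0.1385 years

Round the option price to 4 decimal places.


Answer: Price = 1.2470

Derivation:
PV(D) = D * exp(-r * t_d) = 0.2789 * 0.99599156 = 0.27778204
S_0' = S_0 - PV(D) = 11.4900 - 0.27778204 = 11.21221796
d1 = (ln(S_0'/K) + (r + sigma^2/2)*T) / (sigma*sqrt(T)) = -0.01831082
d2 = d1 - sigma*sqrt(T) = -0.25165605
exp(-rT) = 0.98560462
N(-d1) = 0.50730455; N(-d2) = 0.59934654
P = K * exp(-rT) * N(-d2) - S_0' * N(-d1) = 11.7400 * 0.98560462 * 0.59934654 - 11.21221796 * 0.50730455 = 1.2470


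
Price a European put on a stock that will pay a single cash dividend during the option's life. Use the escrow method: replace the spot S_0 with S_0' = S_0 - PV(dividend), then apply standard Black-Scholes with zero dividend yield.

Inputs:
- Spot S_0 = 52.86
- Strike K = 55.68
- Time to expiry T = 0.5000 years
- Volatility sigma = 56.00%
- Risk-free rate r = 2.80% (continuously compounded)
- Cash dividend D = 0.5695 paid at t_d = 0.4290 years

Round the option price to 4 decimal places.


PV(D) = D * exp(-r * t_d) = 0.5695 * 0.98805986 = 0.56270009
S_0' = S_0 - PV(D) = 52.8600 - 0.56270009 = 52.29729991
d1 = (ln(S_0'/K) + (r + sigma^2/2)*T) / (sigma*sqrt(T)) = 0.07506375
d2 = d1 - sigma*sqrt(T) = -0.32091605
exp(-rT) = 0.98609754
N(-d1) = 0.47008200; N(-d2) = 0.62586300
P = K * exp(-rT) * N(-d2) - S_0' * N(-d1) = 55.6800 * 0.98609754 * 0.62586300 - 52.29729991 * 0.47008200 = 9.7796

Answer: Price = 9.7796


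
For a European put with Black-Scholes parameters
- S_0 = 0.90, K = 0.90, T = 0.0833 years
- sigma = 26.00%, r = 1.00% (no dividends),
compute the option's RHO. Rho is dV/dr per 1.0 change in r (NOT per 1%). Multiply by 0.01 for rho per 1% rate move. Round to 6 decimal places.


Answer: Rho = -0.038243

Derivation:
d1 = 0.0486209302; d2 = -0.0264195922
phi(d1) = 0.3984710102; exp(-qT) = 1.0000000000; exp(-rT) = 0.9991673468
N(-d2) = 0.5105386664
Rho = -K*T*exp(-rT)*N(-d2) = -0.9000 * 0.0833 * 0.9991673468 * 0.5105386664 = -0.038243


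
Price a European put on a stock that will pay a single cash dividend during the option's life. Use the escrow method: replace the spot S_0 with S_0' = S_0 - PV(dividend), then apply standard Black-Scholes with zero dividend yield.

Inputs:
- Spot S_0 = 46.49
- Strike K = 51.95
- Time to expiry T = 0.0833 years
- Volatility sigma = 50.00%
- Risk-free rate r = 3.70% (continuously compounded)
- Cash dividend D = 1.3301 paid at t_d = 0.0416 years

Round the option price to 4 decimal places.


PV(D) = D * exp(-r * t_d) = 1.3301 * 0.99846198 = 1.32805428
S_0' = S_0 - PV(D) = 46.4900 - 1.32805428 = 45.16194572
d1 = (ln(S_0'/K) + (r + sigma^2/2)*T) / (sigma*sqrt(T)) = -0.87681683
d2 = d1 - sigma*sqrt(T) = -1.02112553
exp(-rT) = 0.99692264
N(-d1) = 0.80970693; N(-d2) = 0.84640252
P = K * exp(-rT) * N(-d2) - S_0' * N(-d1) = 51.9500 * 0.99692264 * 0.84640252 - 45.16194572 * 0.80970693 = 7.2674

Answer: Price = 7.2674


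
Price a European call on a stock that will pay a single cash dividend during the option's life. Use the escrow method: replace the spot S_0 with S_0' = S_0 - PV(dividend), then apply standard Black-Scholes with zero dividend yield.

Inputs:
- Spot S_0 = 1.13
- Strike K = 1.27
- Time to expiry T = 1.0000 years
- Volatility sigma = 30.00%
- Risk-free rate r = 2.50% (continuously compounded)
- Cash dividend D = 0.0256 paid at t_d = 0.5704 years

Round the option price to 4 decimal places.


Answer: Price = 0.0827

Derivation:
PV(D) = D * exp(-r * t_d) = 0.0256 * 0.98584119 = 0.02523753
S_0' = S_0 - PV(D) = 1.1300 - 0.02523753 = 1.10476247
d1 = (ln(S_0'/K) + (r + sigma^2/2)*T) / (sigma*sqrt(T)) = -0.23128851
d2 = d1 - sigma*sqrt(T) = -0.53128851
exp(-rT) = 0.97530991
N(d1) = 0.40854534; N(d2) = 0.29760943
C = S_0' * N(d1) - K * exp(-rT) * N(d2) = 1.10476247 * 0.40854534 - 1.2700 * 0.97530991 * 0.29760943 = 0.0827


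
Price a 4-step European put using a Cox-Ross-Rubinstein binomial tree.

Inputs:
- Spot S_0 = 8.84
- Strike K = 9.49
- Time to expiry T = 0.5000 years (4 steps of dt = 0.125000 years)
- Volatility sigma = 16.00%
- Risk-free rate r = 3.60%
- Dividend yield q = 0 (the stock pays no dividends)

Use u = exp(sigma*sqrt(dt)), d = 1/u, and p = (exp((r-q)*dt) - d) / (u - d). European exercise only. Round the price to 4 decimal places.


Answer: Price = V(0,0) = 0.7110

Derivation:
dt = T/N = 0.125000
u = exp(sigma*sqrt(dt)) = 1.058199; d = 1/u = 0.945002
p = (exp((r-q)*dt) - d) / (u - d) = 0.525705
Discount per step: exp(-r*dt) = 0.995510
Stock lattice S(k, i) with i counting down-moves:
  k=0: S(0,0) = 8.8400
  k=1: S(1,0) = 9.3545; S(1,1) = 8.3538
  k=2: S(2,0) = 9.8989; S(2,1) = 8.8400; S(2,2) = 7.8944
  k=3: S(3,0) = 10.4750; S(3,1) = 9.3545; S(3,2) = 8.3538; S(3,3) = 7.4602
  k=4: S(4,0) = 11.0846; S(4,1) = 9.8989; S(4,2) = 8.8400; S(4,3) = 7.8944; S(4,4) = 7.0499
Terminal payoffs V(N, i) = max(K - S_T, 0):
  V(4,0) = 0.000000; V(4,1) = 0.000000; V(4,2) = 0.650000; V(4,3) = 1.595630; V(4,4) = 2.440105
Backward induction: V(k, i) = exp(-r*dt) * [p * V(k+1, i) + (1-p) * V(k+1, i+1)].
  V(3,0) = exp(-r*dt) * [p*0.000000 + (1-p)*0.000000] = 0.000000
  V(3,1) = exp(-r*dt) * [p*0.000000 + (1-p)*0.650000] = 0.306908
  V(3,2) = exp(-r*dt) * [p*0.650000 + (1-p)*1.595630] = 1.093576
  V(3,3) = exp(-r*dt) * [p*1.595630 + (1-p)*2.440105] = 1.987198
  V(2,0) = exp(-r*dt) * [p*0.000000 + (1-p)*0.306908] = 0.144911
  V(2,1) = exp(-r*dt) * [p*0.306908 + (1-p)*1.093576] = 0.676967
  V(2,2) = exp(-r*dt) * [p*1.093576 + (1-p)*1.987198] = 1.510604
  V(1,0) = exp(-r*dt) * [p*0.144911 + (1-p)*0.676967] = 0.395479
  V(1,1) = exp(-r*dt) * [p*0.676967 + (1-p)*1.510604] = 1.067542
  V(0,0) = exp(-r*dt) * [p*0.395479 + (1-p)*1.067542] = 0.711029


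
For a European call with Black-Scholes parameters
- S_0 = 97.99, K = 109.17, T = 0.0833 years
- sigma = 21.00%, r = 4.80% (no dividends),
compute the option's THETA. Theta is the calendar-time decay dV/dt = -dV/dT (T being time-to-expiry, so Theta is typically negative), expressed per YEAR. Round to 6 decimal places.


Answer: Theta = -3.641956

Derivation:
d1 = -1.6862941478; d2 = -1.7469038005
phi(d1) = 0.0962571031; exp(-qT) = 1.0000000000; exp(-rT) = 0.9960095830
Theta = -S*exp(-qT)*phi(d1)*sigma/(2*sqrt(T)) - r*K*exp(-rT)*N(d2) + q*S*exp(-qT)*N(d1)
N(d1) = 0.0458695788; N(d2) = 0.0403270132; sqrt(T) = 0.2886173938
Term 1 = -97.9900 * 1.0000000000 * 0.0962571031 * 0.2100 / (2 * 0.2886173938) = -3.4314789830
Term 2 = -0.0480 * 109.1700 * 0.9960095830 * 0.0403270132 = -0.2104767466
Term 3 = 0 (no dividend yield, q = 0)
Theta = -3.4314789830 + (-0.2104767466) + (0.0000000000) = -3.641956


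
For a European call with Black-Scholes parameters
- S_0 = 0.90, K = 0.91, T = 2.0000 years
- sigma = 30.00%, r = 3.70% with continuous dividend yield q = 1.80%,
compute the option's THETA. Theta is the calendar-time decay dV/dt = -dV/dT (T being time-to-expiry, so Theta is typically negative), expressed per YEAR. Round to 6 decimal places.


Answer: Theta = -0.039643

Derivation:
d1 = 0.2756541796; d2 = -0.1486098891
phi(d1) = 0.3840697330; exp(-qT) = 0.9646402935; exp(-rT) = 0.9286716938
Theta = -S*exp(-qT)*phi(d1)*sigma/(2*sqrt(T)) - r*K*exp(-rT)*N(d2) + q*S*exp(-qT)*N(d1)
N(d1) = 0.6085931541; N(d2) = 0.4409307347; sqrt(T) = 1.4142135624
Term 1 = -0.9000 * 0.9646402935 * 0.3840697330 * 0.3000 / (2 * 1.4142135624) = -0.0353666767
Term 2 = -0.0370 * 0.9100 * 0.9286716938 * 0.4409307347 = -0.0137871880
Term 3 = 0.0180 * 0.9000 * 0.9646402935 * 0.6085931541 = 0.0095105904
Theta = -0.0353666767 + (-0.0137871880) + (0.0095105904) = -0.039643


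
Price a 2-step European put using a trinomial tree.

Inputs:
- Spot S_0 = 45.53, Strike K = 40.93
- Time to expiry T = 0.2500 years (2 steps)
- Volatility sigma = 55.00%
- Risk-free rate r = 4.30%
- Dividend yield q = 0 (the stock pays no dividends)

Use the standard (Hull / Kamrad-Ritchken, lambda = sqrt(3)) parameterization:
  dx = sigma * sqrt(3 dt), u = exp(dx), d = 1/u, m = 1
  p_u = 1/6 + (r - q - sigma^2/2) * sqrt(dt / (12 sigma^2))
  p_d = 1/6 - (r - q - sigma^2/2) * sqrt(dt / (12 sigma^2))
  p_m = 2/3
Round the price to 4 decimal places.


Answer: Price = V(0,0) = 2.6853

Derivation:
dt = T/N = 0.125000; dx = sigma*sqrt(3*dt) = 0.336805
u = exp(dx) = 1.400466; d = 1/u = 0.714048
p_u = 0.146579, p_m = 0.666667, p_d = 0.186754
Discount per step: exp(-r*dt) = 0.994639
Stock lattice S(k, j) with j the centered position index:
  k=0: S(0,+0) = 45.5300
  k=1: S(1,-1) = 32.5106; S(1,+0) = 45.5300; S(1,+1) = 63.7632
  k=2: S(2,-2) = 23.2141; S(2,-1) = 32.5106; S(2,+0) = 45.5300; S(2,+1) = 63.7632; S(2,+2) = 89.2982
Terminal payoffs V(N, j) = max(K - S_T, 0):
  V(2,-2) = 17.715855; V(2,-1) = 8.419386; V(2,+0) = 0.000000; V(2,+1) = 0.000000; V(2,+2) = 0.000000
Backward induction: V(k, j) = exp(-r*dt) * [p_u * V(k+1, j+1) + p_m * V(k+1, j) + p_d * V(k+1, j-1)]
  V(1,-1) = exp(-r*dt) * [p_u*0.000000 + p_m*8.419386 + p_d*17.715855] = 8.873613
  V(1,+0) = exp(-r*dt) * [p_u*0.000000 + p_m*0.000000 + p_d*8.419386] = 1.563928
  V(1,+1) = exp(-r*dt) * [p_u*0.000000 + p_m*0.000000 + p_d*0.000000] = 0.000000
  V(0,+0) = exp(-r*dt) * [p_u*0.000000 + p_m*1.563928 + p_d*8.873613] = 2.685332


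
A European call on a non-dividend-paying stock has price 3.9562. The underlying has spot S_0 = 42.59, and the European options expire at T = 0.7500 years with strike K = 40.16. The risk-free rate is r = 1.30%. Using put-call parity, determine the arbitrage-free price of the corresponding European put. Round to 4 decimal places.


Answer: Put price = 1.1365

Derivation:
Put-call parity: C - P = S_0 * exp(-qT) - K * exp(-rT).
S_0 * exp(-qT) = 42.5900 * 1.00000000 = 42.59000000
K * exp(-rT) = 40.1600 * 0.99029738 = 39.77034267
P = C - S*exp(-qT) + K*exp(-rT)
P = 3.9562 - 42.59000000 + 39.77034267 = 1.1365


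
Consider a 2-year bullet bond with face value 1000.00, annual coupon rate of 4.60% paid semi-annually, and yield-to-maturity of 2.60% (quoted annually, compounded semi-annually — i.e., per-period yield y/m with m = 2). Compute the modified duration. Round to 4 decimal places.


Coupon per period c = face * coupon_rate / m = 23.000000
Periods per year m = 2; per-period yield y/m = 0.013000
Number of cashflows N = 4
Cashflows (t years, CF_t, discount factor 1/(1+y/m)^(m*t), PV):
  t = 0.5000: CF_t = 23.000000, DF = 0.987167, PV = 22.704837
  t = 1.0000: CF_t = 23.000000, DF = 0.974498, PV = 22.413462
  t = 1.5000: CF_t = 23.000000, DF = 0.961992, PV = 22.125826
  t = 2.0000: CF_t = 1023.000000, DF = 0.949647, PV = 971.488921
Price P = sum_t PV_t = 1038.733047
First compute Macaulay numerator sum_t t * PV_t:
  t * PV_t at t = 0.5000: 11.352419
  t * PV_t at t = 1.0000: 22.413462
  t * PV_t at t = 1.5000: 33.188740
  t * PV_t at t = 2.0000: 1942.977842
Macaulay duration D = 2009.932463 / 1038.733047 = 1.934985
Modified duration = D / (1 + y/m) = 1.934985 / (1 + 0.013000) = 1.910153

Answer: Modified duration = 1.9102


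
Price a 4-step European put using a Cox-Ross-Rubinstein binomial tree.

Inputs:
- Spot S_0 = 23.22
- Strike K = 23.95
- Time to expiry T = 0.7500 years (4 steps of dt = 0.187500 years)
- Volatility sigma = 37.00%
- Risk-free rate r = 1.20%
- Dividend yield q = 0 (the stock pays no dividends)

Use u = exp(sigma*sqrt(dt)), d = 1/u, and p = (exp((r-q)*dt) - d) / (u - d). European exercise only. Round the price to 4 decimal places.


Answer: Price = V(0,0) = 3.1948

Derivation:
dt = T/N = 0.187500
u = exp(sigma*sqrt(dt)) = 1.173763; d = 1/u = 0.851961
p = (exp((r-q)*dt) - d) / (u - d) = 0.467032
Discount per step: exp(-r*dt) = 0.997753
Stock lattice S(k, i) with i counting down-moves:
  k=0: S(0,0) = 23.2200
  k=1: S(1,0) = 27.2548; S(1,1) = 19.7825
  k=2: S(2,0) = 31.9906; S(2,1) = 23.2200; S(2,2) = 16.8539
  k=3: S(3,0) = 37.5494; S(3,1) = 27.2548; S(3,2) = 19.7825; S(3,3) = 14.3589
  k=4: S(4,0) = 44.0741; S(4,1) = 31.9906; S(4,2) = 23.2200; S(4,3) = 16.8539; S(4,4) = 12.2332
Terminal payoffs V(N, i) = max(K - S_T, 0):
  V(4,0) = 0.000000; V(4,1) = 0.000000; V(4,2) = 0.730000; V(4,3) = 7.096058; V(4,4) = 11.716780
Backward induction: V(k, i) = exp(-r*dt) * [p * V(k+1, i) + (1-p) * V(k+1, i+1)].
  V(3,0) = exp(-r*dt) * [p*0.000000 + (1-p)*0.000000] = 0.000000
  V(3,1) = exp(-r*dt) * [p*0.000000 + (1-p)*0.730000] = 0.388193
  V(3,2) = exp(-r*dt) * [p*0.730000 + (1-p)*7.096058] = 4.113642
  V(3,3) = exp(-r*dt) * [p*7.096058 + (1-p)*11.716780] = 9.537274
  V(2,0) = exp(-r*dt) * [p*0.000000 + (1-p)*0.388193] = 0.206429
  V(2,1) = exp(-r*dt) * [p*0.388193 + (1-p)*4.113642] = 2.368405
  V(2,2) = exp(-r*dt) * [p*4.113642 + (1-p)*9.537274] = 6.988525
  V(1,0) = exp(-r*dt) * [p*0.206429 + (1-p)*2.368405] = 1.355640
  V(1,1) = exp(-r*dt) * [p*2.368405 + (1-p)*6.988525] = 4.819926
  V(0,0) = exp(-r*dt) * [p*1.355640 + (1-p)*4.819926] = 3.194799


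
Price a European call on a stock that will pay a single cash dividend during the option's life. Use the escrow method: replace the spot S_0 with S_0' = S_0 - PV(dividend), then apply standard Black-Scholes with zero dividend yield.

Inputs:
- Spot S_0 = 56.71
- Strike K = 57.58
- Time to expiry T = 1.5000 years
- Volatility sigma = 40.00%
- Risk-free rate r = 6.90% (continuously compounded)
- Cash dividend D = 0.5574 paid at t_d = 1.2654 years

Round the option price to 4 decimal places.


PV(D) = D * exp(-r * t_d) = 0.5574 * 0.91639059 = 0.51079611
S_0' = S_0 - PV(D) = 56.7100 - 0.51079611 = 56.19920389
d1 = (ln(S_0'/K) + (r + sigma^2/2)*T) / (sigma*sqrt(T)) = 0.40667104
d2 = d1 - sigma*sqrt(T) = -0.08322691
exp(-rT) = 0.90167602
N(d1) = 0.65787519; N(d2) = 0.46683556
C = S_0' * N(d1) - K * exp(-rT) * N(d2) = 56.19920389 * 0.65787519 - 57.5800 * 0.90167602 * 0.46683556 = 12.7347

Answer: Price = 12.7347


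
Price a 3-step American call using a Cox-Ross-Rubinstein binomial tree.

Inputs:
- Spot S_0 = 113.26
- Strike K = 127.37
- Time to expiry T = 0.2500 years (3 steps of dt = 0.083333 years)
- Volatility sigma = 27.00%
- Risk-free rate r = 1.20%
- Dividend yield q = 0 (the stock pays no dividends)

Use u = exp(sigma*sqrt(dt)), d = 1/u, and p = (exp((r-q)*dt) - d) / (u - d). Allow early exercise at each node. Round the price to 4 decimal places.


dt = T/N = 0.083333
u = exp(sigma*sqrt(dt)) = 1.081060; d = 1/u = 0.925018
p = (exp((r-q)*dt) - d) / (u - d) = 0.486936
Discount per step: exp(-r*dt) = 0.999000
Stock lattice S(k, i) with i counting down-moves:
  k=0: S(0,0) = 113.2600
  k=1: S(1,0) = 122.4409; S(1,1) = 104.7675
  k=2: S(2,0) = 132.3660; S(2,1) = 113.2600; S(2,2) = 96.9118
  k=3: S(3,0) = 143.0956; S(3,1) = 122.4409; S(3,2) = 104.7675; S(3,3) = 89.6452
Terminal payoffs V(N, i) = max(S_T - K, 0):
  V(3,0) = 15.725597; V(3,1) = 0.000000; V(3,2) = 0.000000; V(3,3) = 0.000000
Backward induction: V(k, i) = exp(-r*dt) * [p * V(k+1, i) + (1-p) * V(k+1, i+1)]; then take max(V_cont, immediate exercise) for American.
  V(2,0) = exp(-r*dt) * [p*15.725597 + (1-p)*0.000000] = 7.649706; exercise = 4.995976; V(2,0) = max -> 7.649706
  V(2,1) = exp(-r*dt) * [p*0.000000 + (1-p)*0.000000] = 0.000000; exercise = 0.000000; V(2,1) = max -> 0.000000
  V(2,2) = exp(-r*dt) * [p*0.000000 + (1-p)*0.000000] = 0.000000; exercise = 0.000000; V(2,2) = max -> 0.000000
  V(1,0) = exp(-r*dt) * [p*7.649706 + (1-p)*0.000000] = 3.721194; exercise = 0.000000; V(1,0) = max -> 3.721194
  V(1,1) = exp(-r*dt) * [p*0.000000 + (1-p)*0.000000] = 0.000000; exercise = 0.000000; V(1,1) = max -> 0.000000
  V(0,0) = exp(-r*dt) * [p*3.721194 + (1-p)*0.000000] = 1.810172; exercise = 0.000000; V(0,0) = max -> 1.810172

Answer: Price = V(0,0) = 1.8102


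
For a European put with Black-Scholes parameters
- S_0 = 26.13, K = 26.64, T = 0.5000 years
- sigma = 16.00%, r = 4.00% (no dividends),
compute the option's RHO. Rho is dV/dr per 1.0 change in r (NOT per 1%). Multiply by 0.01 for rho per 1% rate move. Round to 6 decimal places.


d1 = 0.0624926288; d2 = -0.0506444561
phi(d1) = 0.3981640401; exp(-qT) = 1.0000000000; exp(-rT) = 0.9801986733
N(-d2) = 0.5201955813
Rho = -K*T*exp(-rT)*N(-d2) = -26.6400 * 0.5000 * 0.9801986733 * 0.5201955813 = -6.791802

Answer: Rho = -6.791802


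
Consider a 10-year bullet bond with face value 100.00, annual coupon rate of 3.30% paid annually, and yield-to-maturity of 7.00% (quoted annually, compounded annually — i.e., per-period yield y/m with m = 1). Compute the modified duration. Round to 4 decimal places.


Answer: Modified duration = 7.8666

Derivation:
Coupon per period c = face * coupon_rate / m = 3.300000
Periods per year m = 1; per-period yield y/m = 0.070000
Number of cashflows N = 10
Cashflows (t years, CF_t, discount factor 1/(1+y/m)^(m*t), PV):
  t = 1.0000: CF_t = 3.300000, DF = 0.934579, PV = 3.084112
  t = 2.0000: CF_t = 3.300000, DF = 0.873439, PV = 2.882348
  t = 3.0000: CF_t = 3.300000, DF = 0.816298, PV = 2.693783
  t = 4.0000: CF_t = 3.300000, DF = 0.762895, PV = 2.517554
  t = 5.0000: CF_t = 3.300000, DF = 0.712986, PV = 2.352854
  t = 6.0000: CF_t = 3.300000, DF = 0.666342, PV = 2.198929
  t = 7.0000: CF_t = 3.300000, DF = 0.622750, PV = 2.055074
  t = 8.0000: CF_t = 3.300000, DF = 0.582009, PV = 1.920630
  t = 9.0000: CF_t = 3.300000, DF = 0.543934, PV = 1.794981
  t = 10.0000: CF_t = 103.300000, DF = 0.508349, PV = 52.512482
Price P = sum_t PV_t = 74.012748
First compute Macaulay numerator sum_t t * PV_t:
  t * PV_t at t = 1.0000: 3.084112
  t * PV_t at t = 2.0000: 5.764696
  t * PV_t at t = 3.0000: 8.081349
  t * PV_t at t = 4.0000: 10.070217
  t * PV_t at t = 5.0000: 11.764272
  t * PV_t at t = 6.0000: 13.193576
  t * PV_t at t = 7.0000: 14.385519
  t * PV_t at t = 8.0000: 15.365040
  t * PV_t at t = 9.0000: 16.154832
  t * PV_t at t = 10.0000: 525.124819
Macaulay duration D = 622.988432 / 74.012748 = 8.417313
Modified duration = D / (1 + y/m) = 8.417313 / (1 + 0.070000) = 7.866647


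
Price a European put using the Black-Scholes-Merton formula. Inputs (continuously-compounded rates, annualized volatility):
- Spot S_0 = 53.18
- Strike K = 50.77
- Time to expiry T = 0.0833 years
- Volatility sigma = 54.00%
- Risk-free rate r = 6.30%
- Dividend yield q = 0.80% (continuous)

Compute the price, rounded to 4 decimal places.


d1 = (ln(S/K) + (r - q + 0.5*sigma^2) * T) / (sigma * sqrt(T)) = 0.40488947
d2 = d1 - sigma * sqrt(T) = 0.24903607
exp(-rT) = 0.99476585; exp(-qT) = 0.99933382
P = K * exp(-rT) * N(-d2) - S_0 * exp(-qT) * N(-d1)
N(-d1) = 0.34277938; N(-d2) = 0.40166644
P = 50.7700 * 0.99476585 * 0.40166644 - 53.1800 * 0.99933382 * 0.34277938 = 2.0690

Answer: Price = 2.0690


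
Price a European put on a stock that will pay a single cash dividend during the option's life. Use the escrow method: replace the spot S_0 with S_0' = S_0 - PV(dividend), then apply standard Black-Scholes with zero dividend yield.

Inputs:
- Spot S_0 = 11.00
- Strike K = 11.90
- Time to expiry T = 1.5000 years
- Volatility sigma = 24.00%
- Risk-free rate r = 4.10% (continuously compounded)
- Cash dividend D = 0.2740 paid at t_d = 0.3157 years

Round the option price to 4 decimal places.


Answer: Price = 1.5239

Derivation:
PV(D) = D * exp(-r * t_d) = 0.2740 * 0.98713971 = 0.27047628
S_0' = S_0 - PV(D) = 11.0000 - 0.27047628 = 10.72952372
d1 = (ln(S_0'/K) + (r + sigma^2/2)*T) / (sigma*sqrt(T)) = 0.00394901
d2 = d1 - sigma*sqrt(T) = -0.28998976
exp(-rT) = 0.94035295
N(-d1) = 0.49842458; N(-d2) = 0.61408796
P = K * exp(-rT) * N(-d2) - S_0' * N(-d1) = 11.9000 * 0.94035295 * 0.61408796 - 10.72952372 * 0.49842458 = 1.5239


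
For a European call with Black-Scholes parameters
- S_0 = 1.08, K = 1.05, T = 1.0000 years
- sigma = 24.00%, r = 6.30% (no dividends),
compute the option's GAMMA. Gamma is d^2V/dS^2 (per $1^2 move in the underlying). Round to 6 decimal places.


Answer: Gamma = 1.358359

Derivation:
d1 = 0.4998786540; d2 = 0.2598786540
phi(d1) = 0.3520866857; exp(-qT) = 1.0000000000; exp(-rT) = 0.9389434737
Gamma = exp(-qT) * phi(d1) / (S * sigma * sqrt(T)) = 1.0000000000 * 0.3520866857 / (1.0800 * 0.2400 * 1.0000000000) = 1.358359


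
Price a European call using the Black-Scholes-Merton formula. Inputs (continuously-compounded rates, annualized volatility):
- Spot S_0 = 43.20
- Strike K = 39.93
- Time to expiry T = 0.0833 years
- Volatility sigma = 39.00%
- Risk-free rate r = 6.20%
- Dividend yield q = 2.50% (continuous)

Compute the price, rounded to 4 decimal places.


d1 = (ln(S/K) + (r - q + 0.5*sigma^2) * T) / (sigma * sqrt(T)) = 0.78295154
d2 = d1 - sigma * sqrt(T) = 0.67039076
exp(-rT) = 0.99484871; exp(-qT) = 0.99791967
C = S_0 * exp(-qT) * N(d1) - K * exp(-rT) * N(d2)
N(d1) = 0.78317222; N(d2) = 0.74869564
C = 43.2000 * 0.99791967 * 0.78317222 - 39.9300 * 0.99484871 * 0.74869564 = 4.0212

Answer: Price = 4.0212


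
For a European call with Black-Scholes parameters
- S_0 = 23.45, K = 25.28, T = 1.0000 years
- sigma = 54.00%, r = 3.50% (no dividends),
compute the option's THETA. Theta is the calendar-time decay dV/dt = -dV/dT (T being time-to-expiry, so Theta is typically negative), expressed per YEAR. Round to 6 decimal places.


d1 = 0.1956609734; d2 = -0.3443390266
phi(d1) = 0.3913785059; exp(-qT) = 1.0000000000; exp(-rT) = 0.9656054163
Theta = -S*exp(-qT)*phi(d1)*sigma/(2*sqrt(T)) - r*K*exp(-rT)*N(d2) + q*S*exp(-qT)*N(d1)
N(d1) = 0.5775622337; N(d2) = 0.3652956689; sqrt(T) = 1.0000000000
Term 1 = -23.4500 * 1.0000000000 * 0.3913785059 * 0.5400 / (2 * 1.0000000000) = -2.4780130101
Term 2 = -0.0350 * 25.2800 * 0.9656054163 * 0.3652956689 = -0.3120968104
Term 3 = 0 (no dividend yield, q = 0)
Theta = -2.4780130101 + (-0.3120968104) + (0.0000000000) = -2.790110

Answer: Theta = -2.790110


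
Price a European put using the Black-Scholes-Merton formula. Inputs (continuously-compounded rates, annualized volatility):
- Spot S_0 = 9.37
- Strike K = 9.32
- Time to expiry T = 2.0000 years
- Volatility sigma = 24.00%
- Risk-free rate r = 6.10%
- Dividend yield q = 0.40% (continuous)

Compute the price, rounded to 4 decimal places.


Answer: Price = 0.7308

Derivation:
d1 = (ln(S/K) + (r - q + 0.5*sigma^2) * T) / (sigma * sqrt(T)) = 0.52134531
d2 = d1 - sigma * sqrt(T) = 0.18193406
exp(-rT) = 0.88514837; exp(-qT) = 0.99203191
P = K * exp(-rT) * N(-d2) - S_0 * exp(-qT) * N(-d1)
N(-d1) = 0.30106312; N(-d2) = 0.42781724
P = 9.3200 * 0.88514837 * 0.42781724 - 9.3700 * 0.99203191 * 0.30106312 = 0.7308


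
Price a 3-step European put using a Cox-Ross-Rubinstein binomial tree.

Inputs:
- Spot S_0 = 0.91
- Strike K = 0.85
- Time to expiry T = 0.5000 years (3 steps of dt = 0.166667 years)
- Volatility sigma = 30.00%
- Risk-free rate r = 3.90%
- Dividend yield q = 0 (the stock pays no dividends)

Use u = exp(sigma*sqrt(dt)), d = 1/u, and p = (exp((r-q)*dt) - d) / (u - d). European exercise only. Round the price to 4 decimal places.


Answer: Price = V(0,0) = 0.0442

Derivation:
dt = T/N = 0.166667
u = exp(sigma*sqrt(dt)) = 1.130290; d = 1/u = 0.884728
p = (exp((r-q)*dt) - d) / (u - d) = 0.495976
Discount per step: exp(-r*dt) = 0.993521
Stock lattice S(k, i) with i counting down-moves:
  k=0: S(0,0) = 0.9100
  k=1: S(1,0) = 1.0286; S(1,1) = 0.8051
  k=2: S(2,0) = 1.1626; S(2,1) = 0.9100; S(2,2) = 0.7123
  k=3: S(3,0) = 1.3140; S(3,1) = 1.0286; S(3,2) = 0.8051; S(3,3) = 0.6302
Terminal payoffs V(N, i) = max(K - S_T, 0):
  V(3,0) = 0.000000; V(3,1) = 0.000000; V(3,2) = 0.044897; V(3,3) = 0.219810
Backward induction: V(k, i) = exp(-r*dt) * [p * V(k+1, i) + (1-p) * V(k+1, i+1)].
  V(2,0) = exp(-r*dt) * [p*0.000000 + (1-p)*0.000000] = 0.000000
  V(2,1) = exp(-r*dt) * [p*0.000000 + (1-p)*0.044897] = 0.022483
  V(2,2) = exp(-r*dt) * [p*0.044897 + (1-p)*0.219810] = 0.132195
  V(1,0) = exp(-r*dt) * [p*0.000000 + (1-p)*0.022483] = 0.011258
  V(1,1) = exp(-r*dt) * [p*0.022483 + (1-p)*0.132195] = 0.077277
  V(0,0) = exp(-r*dt) * [p*0.011258 + (1-p)*0.077277] = 0.044245


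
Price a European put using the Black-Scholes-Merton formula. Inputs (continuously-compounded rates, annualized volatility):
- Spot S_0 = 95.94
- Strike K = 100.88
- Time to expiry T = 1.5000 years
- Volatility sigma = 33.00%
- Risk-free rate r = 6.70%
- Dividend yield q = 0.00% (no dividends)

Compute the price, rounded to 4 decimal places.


Answer: Price = 12.7493

Derivation:
d1 = (ln(S/K) + (r - q + 0.5*sigma^2) * T) / (sigma * sqrt(T)) = 0.32651526
d2 = d1 - sigma * sqrt(T) = -0.07765055
exp(-rT) = 0.90438511; exp(-qT) = 1.00000000
P = K * exp(-rT) * N(-d2) - S_0 * exp(-qT) * N(-d1)
N(-d1) = 0.37201727; N(-d2) = 0.53094698
P = 100.8800 * 0.90438511 * 0.53094698 - 95.9400 * 1.00000000 * 0.37201727 = 12.7493


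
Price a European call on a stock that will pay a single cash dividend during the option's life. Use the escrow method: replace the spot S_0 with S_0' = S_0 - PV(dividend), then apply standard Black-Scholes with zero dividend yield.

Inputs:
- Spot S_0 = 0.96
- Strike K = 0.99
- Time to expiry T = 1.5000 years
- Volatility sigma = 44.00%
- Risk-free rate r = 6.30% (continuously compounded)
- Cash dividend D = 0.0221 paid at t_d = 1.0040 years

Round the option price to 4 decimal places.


PV(D) = D * exp(-r * t_d) = 0.0221 * 0.93870689 = 0.02074542
S_0' = S_0 - PV(D) = 0.9600 - 0.02074542 = 0.93925458
d1 = (ln(S_0'/K) + (r + sigma^2/2)*T) / (sigma*sqrt(T)) = 0.34716250
d2 = d1 - sigma*sqrt(T) = -0.19172525
exp(-rT) = 0.90982773
N(d1) = 0.63576538; N(d2) = 0.42397871
C = S_0' * N(d1) - K * exp(-rT) * N(d2) = 0.93925458 * 0.63576538 - 0.9900 * 0.90982773 * 0.42397871 = 0.2153

Answer: Price = 0.2153


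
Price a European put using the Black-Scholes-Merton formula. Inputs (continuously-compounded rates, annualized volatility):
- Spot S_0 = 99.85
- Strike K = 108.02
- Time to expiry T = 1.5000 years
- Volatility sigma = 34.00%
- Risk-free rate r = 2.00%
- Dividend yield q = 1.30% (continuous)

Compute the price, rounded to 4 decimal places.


d1 = (ln(S/K) + (r - q + 0.5*sigma^2) * T) / (sigma * sqrt(T)) = 0.04455349
d2 = d1 - sigma * sqrt(T) = -0.37185976
exp(-rT) = 0.97044553; exp(-qT) = 0.98068890
P = K * exp(-rT) * N(-d2) - S_0 * exp(-qT) * N(-d1)
N(-d1) = 0.48223161; N(-d2) = 0.64500137
P = 108.0200 * 0.97044553 * 0.64500137 - 99.8500 * 0.98068890 * 0.48223161 = 20.3929

Answer: Price = 20.3929


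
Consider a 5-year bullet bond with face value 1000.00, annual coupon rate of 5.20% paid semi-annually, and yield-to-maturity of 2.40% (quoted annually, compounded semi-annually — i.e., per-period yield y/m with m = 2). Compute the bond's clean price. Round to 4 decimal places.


Coupon per period c = face * coupon_rate / m = 26.000000
Periods per year m = 2; per-period yield y/m = 0.012000
Number of cashflows N = 10
Cashflows (t years, CF_t, discount factor 1/(1+y/m)^(m*t), PV):
  t = 0.5000: CF_t = 26.000000, DF = 0.988142, PV = 25.691700
  t = 1.0000: CF_t = 26.000000, DF = 0.976425, PV = 25.387055
  t = 1.5000: CF_t = 26.000000, DF = 0.964847, PV = 25.086023
  t = 2.0000: CF_t = 26.000000, DF = 0.953406, PV = 24.788560
  t = 2.5000: CF_t = 26.000000, DF = 0.942101, PV = 24.494624
  t = 3.0000: CF_t = 26.000000, DF = 0.930930, PV = 24.204174
  t = 3.5000: CF_t = 26.000000, DF = 0.919891, PV = 23.917168
  t = 4.0000: CF_t = 26.000000, DF = 0.908983, PV = 23.633566
  t = 4.5000: CF_t = 26.000000, DF = 0.898205, PV = 23.353326
  t = 5.0000: CF_t = 1026.000000, DF = 0.887554, PV = 910.630591
Price P = sum_t PV_t = 1131.186787

Answer: Price = 1131.1868


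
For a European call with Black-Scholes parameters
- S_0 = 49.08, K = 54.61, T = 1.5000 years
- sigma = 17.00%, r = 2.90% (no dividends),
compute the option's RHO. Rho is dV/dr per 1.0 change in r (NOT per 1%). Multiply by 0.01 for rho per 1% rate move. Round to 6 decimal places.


d1 = -0.1997553906; d2 = -0.4079620187
phi(d1) = 0.3910618133; exp(-qT) = 1.0000000000; exp(-rT) = 0.9574325541
N(d2) = 0.3416507798
Rho = K*T*exp(-rT)*N(d2) = 54.6100 * 1.5000 * 0.9574325541 * 0.3416507798 = 26.795017

Answer: Rho = 26.795017


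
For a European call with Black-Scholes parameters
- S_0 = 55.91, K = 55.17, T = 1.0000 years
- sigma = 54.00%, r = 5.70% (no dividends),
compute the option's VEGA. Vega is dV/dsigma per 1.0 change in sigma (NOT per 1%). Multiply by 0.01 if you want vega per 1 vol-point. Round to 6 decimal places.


d1 = 0.4002294958; d2 = -0.1397705042
phi(d1) = 0.3682363256; exp(-qT) = 1.0000000000; exp(-rT) = 0.9445940694
Vega = S * exp(-qT) * phi(d1) * sqrt(T) = 55.9100 * 1.0000000000 * 0.3682363256 * 1.0000000000 = 20.588093

Answer: Vega = 20.588093


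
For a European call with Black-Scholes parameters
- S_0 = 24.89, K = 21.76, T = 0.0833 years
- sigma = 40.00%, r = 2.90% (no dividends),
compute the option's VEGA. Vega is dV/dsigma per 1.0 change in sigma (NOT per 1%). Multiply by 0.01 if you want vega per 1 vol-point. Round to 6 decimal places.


d1 = 1.2427559589; d2 = 1.1273090014
phi(d1) = 0.1843056571; exp(-qT) = 1.0000000000; exp(-rT) = 0.9975872155
Vega = S * exp(-qT) * phi(d1) * sqrt(T) = 24.8900 * 1.0000000000 * 0.1843056571 * 0.2886173938 = 1.323994

Answer: Vega = 1.323994


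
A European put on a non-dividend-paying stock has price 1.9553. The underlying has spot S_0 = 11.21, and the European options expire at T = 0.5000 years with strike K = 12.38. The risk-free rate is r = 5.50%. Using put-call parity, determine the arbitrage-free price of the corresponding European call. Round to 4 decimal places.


Answer: Call price = 1.1211

Derivation:
Put-call parity: C - P = S_0 * exp(-qT) - K * exp(-rT).
S_0 * exp(-qT) = 11.2100 * 1.00000000 = 11.21000000
K * exp(-rT) = 12.3800 * 0.97287468 = 12.04418857
C = P + S*exp(-qT) - K*exp(-rT)
C = 1.9553 + 11.21000000 - 12.04418857 = 1.1211


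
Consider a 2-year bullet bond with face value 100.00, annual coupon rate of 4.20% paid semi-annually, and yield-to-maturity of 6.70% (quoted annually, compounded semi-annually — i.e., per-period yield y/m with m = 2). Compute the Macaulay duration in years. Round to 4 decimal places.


Coupon per period c = face * coupon_rate / m = 2.100000
Periods per year m = 2; per-period yield y/m = 0.033500
Number of cashflows N = 4
Cashflows (t years, CF_t, discount factor 1/(1+y/m)^(m*t), PV):
  t = 0.5000: CF_t = 2.100000, DF = 0.967586, PV = 2.031930
  t = 1.0000: CF_t = 2.100000, DF = 0.936222, PV = 1.966067
  t = 1.5000: CF_t = 2.100000, DF = 0.905876, PV = 1.902339
  t = 2.0000: CF_t = 102.100000, DF = 0.876512, PV = 89.491918
Price P = sum_t PV_t = 95.392255
Macaulay numerator sum_t t * PV_t:
  t * PV_t at t = 0.5000: 1.015965
  t * PV_t at t = 1.0000: 1.966067
  t * PV_t at t = 1.5000: 2.853508
  t * PV_t at t = 2.0000: 178.983837
Macaulay duration D = (sum_t t * PV_t) / P = 184.819377 / 95.392255 = 1.937467

Answer: Macaulay duration = 1.9375 years


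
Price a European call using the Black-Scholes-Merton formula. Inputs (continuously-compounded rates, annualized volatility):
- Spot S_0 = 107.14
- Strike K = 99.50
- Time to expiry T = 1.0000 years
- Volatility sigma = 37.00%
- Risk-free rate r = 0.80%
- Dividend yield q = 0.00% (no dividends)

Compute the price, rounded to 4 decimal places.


d1 = (ln(S/K) + (r - q + 0.5*sigma^2) * T) / (sigma * sqrt(T)) = 0.40656418
d2 = d1 - sigma * sqrt(T) = 0.03656418
exp(-rT) = 0.99203191; exp(-qT) = 1.00000000
C = S_0 * exp(-qT) * N(d1) - K * exp(-rT) * N(d2)
N(d1) = 0.65783594; N(d2) = 0.51458375
C = 107.1400 * 1.00000000 * 0.65783594 - 99.5000 * 0.99203191 * 0.51458375 = 19.6874

Answer: Price = 19.6874


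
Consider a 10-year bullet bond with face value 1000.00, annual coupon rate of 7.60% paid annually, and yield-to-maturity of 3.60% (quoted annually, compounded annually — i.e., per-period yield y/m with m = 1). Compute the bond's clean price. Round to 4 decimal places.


Answer: Price = 1330.9938

Derivation:
Coupon per period c = face * coupon_rate / m = 76.000000
Periods per year m = 1; per-period yield y/m = 0.036000
Number of cashflows N = 10
Cashflows (t years, CF_t, discount factor 1/(1+y/m)^(m*t), PV):
  t = 1.0000: CF_t = 76.000000, DF = 0.965251, PV = 73.359073
  t = 2.0000: CF_t = 76.000000, DF = 0.931709, PV = 70.809916
  t = 3.0000: CF_t = 76.000000, DF = 0.899333, PV = 68.349340
  t = 4.0000: CF_t = 76.000000, DF = 0.868082, PV = 65.974267
  t = 5.0000: CF_t = 76.000000, DF = 0.837917, PV = 63.681724
  t = 6.0000: CF_t = 76.000000, DF = 0.808801, PV = 61.468846
  t = 7.0000: CF_t = 76.000000, DF = 0.780696, PV = 59.332863
  t = 8.0000: CF_t = 76.000000, DF = 0.753567, PV = 57.271103
  t = 9.0000: CF_t = 76.000000, DF = 0.727381, PV = 55.280988
  t = 10.0000: CF_t = 1076.000000, DF = 0.702106, PV = 755.465641
Price P = sum_t PV_t = 1330.993762


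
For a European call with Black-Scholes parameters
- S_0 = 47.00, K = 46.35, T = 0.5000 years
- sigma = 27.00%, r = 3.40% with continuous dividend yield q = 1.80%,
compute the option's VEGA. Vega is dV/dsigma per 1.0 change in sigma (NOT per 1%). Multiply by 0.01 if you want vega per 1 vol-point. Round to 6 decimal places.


d1 = 0.2103056545; d2 = 0.0193868236
phi(d1) = 0.3902168115; exp(-qT) = 0.9910403788; exp(-rT) = 0.9831436846
Vega = S * exp(-qT) * phi(d1) * sqrt(T) = 47.0000 * 0.9910403788 * 0.3902168115 * 0.7071067812 = 12.852280

Answer: Vega = 12.852280


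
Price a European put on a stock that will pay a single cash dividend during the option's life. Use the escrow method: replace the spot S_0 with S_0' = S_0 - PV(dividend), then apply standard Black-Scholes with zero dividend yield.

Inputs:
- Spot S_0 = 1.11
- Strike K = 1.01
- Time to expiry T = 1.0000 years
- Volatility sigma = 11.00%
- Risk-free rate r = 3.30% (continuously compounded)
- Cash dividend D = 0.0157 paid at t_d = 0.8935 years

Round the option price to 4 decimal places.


PV(D) = D * exp(-r * t_d) = 0.0157 * 0.97094496 = 0.01524384
S_0' = S_0 - PV(D) = 1.1100 - 0.01524384 = 1.09475616
d1 = (ln(S_0'/K) + (r + sigma^2/2)*T) / (sigma*sqrt(T)) = 1.08755751
d2 = d1 - sigma*sqrt(T) = 0.97755751
exp(-rT) = 0.96753856
N(-d1) = 0.13839525; N(-d2) = 0.16414661
P = K * exp(-rT) * N(-d2) - S_0' * N(-d1) = 1.0100 * 0.96753856 * 0.16414661 - 1.09475616 * 0.13839525 = 0.0089

Answer: Price = 0.0089


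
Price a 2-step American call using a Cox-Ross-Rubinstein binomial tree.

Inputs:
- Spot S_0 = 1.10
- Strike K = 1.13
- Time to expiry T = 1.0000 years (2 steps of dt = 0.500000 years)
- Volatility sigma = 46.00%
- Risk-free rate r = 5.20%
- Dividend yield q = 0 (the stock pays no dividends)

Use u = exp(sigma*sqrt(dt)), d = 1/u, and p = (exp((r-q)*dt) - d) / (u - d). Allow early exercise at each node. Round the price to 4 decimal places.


dt = T/N = 0.500000
u = exp(sigma*sqrt(dt)) = 1.384403; d = 1/u = 0.722333
p = (exp((r-q)*dt) - d) / (u - d) = 0.459178
Discount per step: exp(-r*dt) = 0.974335
Stock lattice S(k, i) with i counting down-moves:
  k=0: S(0,0) = 1.1000
  k=1: S(1,0) = 1.5228; S(1,1) = 0.7946
  k=2: S(2,0) = 2.1082; S(2,1) = 1.1000; S(2,2) = 0.5739
Terminal payoffs V(N, i) = max(S_T - K, 0):
  V(2,0) = 0.978229; V(2,1) = 0.000000; V(2,2) = 0.000000
Backward induction: V(k, i) = exp(-r*dt) * [p * V(k+1, i) + (1-p) * V(k+1, i+1)]; then take max(V_cont, immediate exercise) for American.
  V(1,0) = exp(-r*dt) * [p*0.978229 + (1-p)*0.000000] = 0.437653; exercise = 0.392843; V(1,0) = max -> 0.437653
  V(1,1) = exp(-r*dt) * [p*0.000000 + (1-p)*0.000000] = 0.000000; exercise = 0.000000; V(1,1) = max -> 0.000000
  V(0,0) = exp(-r*dt) * [p*0.437653 + (1-p)*0.000000] = 0.195803; exercise = 0.000000; V(0,0) = max -> 0.195803

Answer: Price = V(0,0) = 0.1958
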